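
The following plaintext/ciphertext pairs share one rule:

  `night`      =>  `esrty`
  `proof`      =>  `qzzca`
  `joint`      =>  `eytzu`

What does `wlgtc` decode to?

rival

The output letters match the input read backwards, each shifted +11: night reversed is thgin. Read the word backwards and shift each letter +11.
Decoding wlgtc: shift back: w−11=l, l−11=a, g−11=v, t−11=i, c−11=r → lavir; then reverse → rival.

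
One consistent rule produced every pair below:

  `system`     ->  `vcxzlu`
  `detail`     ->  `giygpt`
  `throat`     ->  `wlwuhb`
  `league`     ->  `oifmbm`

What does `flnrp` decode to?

In system: s→v is +3, y→c is +4, s→x is +5, t→z is +6 — the shift increases by 1 each position. Letter i (0-indexed) is shifted by i+3, so successive shifts are 3, 4, 5, ….
Decoding flnrp: f−3=c, l−4=h, n−5=i, r−6=l, p−7=i.

chili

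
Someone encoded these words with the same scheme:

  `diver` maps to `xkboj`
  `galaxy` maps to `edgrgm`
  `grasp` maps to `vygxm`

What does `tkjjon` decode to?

The output letters match the input read backwards, each shifted +6: diver reversed is revid. The word is reversed, then every letter is shifted forward by 6.
Undoing it on tkjjon: shift back: t−6=n, k−6=e, j−6=d, j−6=d, o−6=i, n−6=h → neddih; then reverse → hidden.

hidden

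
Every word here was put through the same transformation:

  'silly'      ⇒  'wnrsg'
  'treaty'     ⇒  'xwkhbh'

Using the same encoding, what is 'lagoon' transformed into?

In silly: s→w is +4, i→n is +5, l→r is +6, l→s is +7 — the shift increases by 1 each position. Letter i (0-indexed) is shifted by i+4, so successive shifts are 4, 5, 6, ….
For lagoon: l+4=p, a+5=f, g+6=m, o+7=v, o+8=w, n+9=w.

pfmvww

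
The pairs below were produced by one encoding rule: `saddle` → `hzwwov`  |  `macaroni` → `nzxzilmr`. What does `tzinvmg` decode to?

garment

Each letter is replaced by its mirror in the alphabet: a↔z, b↔y, c↔x, and so on (the Atbash cipher).
Undoing it on tzinvmg: t↔g, z↔a, i↔r, n↔m, v↔e, m↔n, g↔t.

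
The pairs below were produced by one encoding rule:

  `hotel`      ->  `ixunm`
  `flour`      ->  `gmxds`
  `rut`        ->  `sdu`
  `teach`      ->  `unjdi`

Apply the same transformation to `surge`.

tdshn

Two shifts are in play — +9 for a/e/i/o/u, +1 for every other letter.
On surge: s(cons)+1=t, u(vowel)+9=d, r(cons)+1=s, g(cons)+1=h, e(vowel)+9=n.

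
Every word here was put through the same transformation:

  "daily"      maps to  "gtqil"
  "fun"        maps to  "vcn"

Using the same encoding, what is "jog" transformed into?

owr

The output letters match the input read backwards, each shifted +8: daily reversed is yliad. Two steps: reverse the string, then apply a Caesar shift of +8.
For jog: reverse → goj; then shift: g+8=o, o+8=w, j+8=r.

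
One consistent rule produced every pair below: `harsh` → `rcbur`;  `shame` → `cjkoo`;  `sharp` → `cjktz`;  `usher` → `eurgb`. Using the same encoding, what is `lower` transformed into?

vqggb

The shifts repeat in a cycle of length 2: positions 0,1,… shift by +10, +2, then the pattern repeats.
On lower: l+10=v, o+2=q, w+10=g, e+2=g, r+10=b.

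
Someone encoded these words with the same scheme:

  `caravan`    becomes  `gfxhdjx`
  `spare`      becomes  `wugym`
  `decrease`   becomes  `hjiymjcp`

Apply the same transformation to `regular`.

vjmbtjb

Letter i (0-indexed) is shifted by i+4, so successive shifts are 4, 5, 6, ….
For regular: r+4=v, e+5=j, g+6=m, u+7=b, l+8=t, a+9=j, r+10=b.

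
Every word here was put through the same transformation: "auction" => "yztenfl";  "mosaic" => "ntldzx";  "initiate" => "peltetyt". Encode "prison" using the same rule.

The output letters match the input read backwards, each shifted +11: auction reversed is noitcua. Read the word backwards and shift each letter +11.
Applying it to prison: reverse → nosirp; then shift: n+11=y, o+11=z, s+11=d, i+11=t, r+11=c, p+11=a.

yzdtca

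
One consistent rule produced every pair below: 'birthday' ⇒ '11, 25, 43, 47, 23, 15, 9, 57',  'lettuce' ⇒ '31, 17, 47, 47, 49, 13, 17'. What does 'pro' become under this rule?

39, 43, 37

b(#2)→11 and i(#9)→25: differences scale by 2, so n = 2·pos + 7. With a=1..z=26, the number is 2·pos + 7.
For pro: p=16→39, r=18→43, o=15→37.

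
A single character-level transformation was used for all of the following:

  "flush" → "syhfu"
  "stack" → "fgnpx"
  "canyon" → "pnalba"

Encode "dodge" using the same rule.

qbqtr

This is a Caesar cipher with shift 13.
Applying it to dodge: d+13=q, o+13=b, d+13=q, g+13=t, e+13=r.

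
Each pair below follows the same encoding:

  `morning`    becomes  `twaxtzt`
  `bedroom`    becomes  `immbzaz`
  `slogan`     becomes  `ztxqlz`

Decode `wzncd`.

In morning: m→t is +7, o→w is +8, r→a is +9, n→x is +10 — the shift increases by 1 each position. Letter i (0-indexed) is shifted by i+7, so successive shifts are 7, 8, 9, ….
Decoding wzncd: w−7=p, z−8=r, n−9=e, c−10=s, d−11=s.

press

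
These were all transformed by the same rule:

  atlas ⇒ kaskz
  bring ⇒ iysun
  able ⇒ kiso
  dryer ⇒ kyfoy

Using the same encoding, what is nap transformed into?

ukw

The shift depends on letter class: consonant t→a is +7, but vowel a→k is +10. Two shifts are in play — +10 for a/e/i/o/u, +7 for every other letter.
On nap: n(cons)+7=u, a(vowel)+10=k, p(cons)+7=w.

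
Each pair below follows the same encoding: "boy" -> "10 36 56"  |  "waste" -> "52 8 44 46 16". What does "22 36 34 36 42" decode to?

b(#2)→10 and o(#15)→36: differences scale by 2, so n = 2·pos + 6. Each letter becomes 2×(its alphabet position, a=1..z=26) + 6.
Decoding 22 36 34 36 42: 22→(22−6)÷2=8=h, 36→(36−6)÷2=15=o, 34→(34−6)÷2=14=n, 36→(36−6)÷2=15=o, 42→(42−6)÷2=18=r.

honor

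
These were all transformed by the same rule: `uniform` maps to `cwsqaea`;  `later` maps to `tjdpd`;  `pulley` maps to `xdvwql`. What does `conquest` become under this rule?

Each letter shifts forward by (position + 8), i.e. 8, 9, 10, … — the shift grows by one for each successive letter.
Applying it to conquest: c+8=k, o+9=x, n+10=x, q+11=b, u+12=g, e+13=r, s+14=g, t+15=i.

kxxbgrgi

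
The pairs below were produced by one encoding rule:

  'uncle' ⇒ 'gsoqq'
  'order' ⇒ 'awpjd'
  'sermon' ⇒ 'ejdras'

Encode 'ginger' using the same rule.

The shifts repeat in a cycle of length 2: positions 0,1,… shift by +12, +5, then the pattern repeats.
On ginger: g+12=s, i+5=n, n+12=z, g+5=l, e+12=q, r+5=w.

snzlqw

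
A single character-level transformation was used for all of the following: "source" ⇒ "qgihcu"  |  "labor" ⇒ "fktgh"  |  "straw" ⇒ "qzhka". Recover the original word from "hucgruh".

This is an affine cipher: with a=0,…,z=25, each position x becomes (9x+10) mod 26.
Undoing it on hucgruh: h(7)→3·(7−10)≡17=r; u(20)→3·(20−10)≡4=e; c(2)→3·(2−10)≡2=c; g(6)→3·(6−10)≡14=o; r(17)→3·(17−10)≡21=v; u(20)→3·(20−10)≡4=e; h(7)→3·(7−10)≡17=r (all mod 26).

recover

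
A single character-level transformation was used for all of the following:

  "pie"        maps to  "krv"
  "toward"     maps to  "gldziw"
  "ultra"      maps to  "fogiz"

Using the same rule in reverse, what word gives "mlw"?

nod

Each pair mirrors across the alphabet (p↔k, i↔r, e↔v): positions sum to 25. This is the alphabet-reversal cipher (Atbash): a becomes z, b becomes y, etc.
Undoing it on mlw: m↔n, l↔o, w↔d.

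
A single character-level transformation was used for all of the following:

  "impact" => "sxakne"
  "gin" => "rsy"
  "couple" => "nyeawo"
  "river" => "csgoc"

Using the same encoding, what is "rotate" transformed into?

cyekeo

The shift depends on letter class: consonant m→x is +11, but vowel i→s is +10. Vowels shift forward by 10 and consonants shift forward by 11.
Applying it to rotate: r(cons)+11=c, o(vowel)+10=y, t(cons)+11=e, a(vowel)+10=k, t(cons)+11=e, e(vowel)+10=o.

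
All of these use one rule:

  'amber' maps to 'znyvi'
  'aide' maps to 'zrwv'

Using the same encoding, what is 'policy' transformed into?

klorxb

Each pair mirrors across the alphabet (a↔z, m↔n, b↔y): positions sum to 25. Letters are reflected about the middle of the alphabet (position → 25−position): Atbash.
Applying it to policy: p↔k, o↔l, l↔o, i↔r, c↔x, y↔b.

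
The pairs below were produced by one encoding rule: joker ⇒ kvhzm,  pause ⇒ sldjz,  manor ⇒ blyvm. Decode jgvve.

j(9)→k(10) and o(14)→v(21) fit y≡23x+11 (mod 26); the inverse of 23 mod 26 is 17. Each letter's alphabet position (a=0..z=25) is mapped through 23·x+11 mod 26 — an affine cipher.
Undoing it on jgvve: j(9)→17·(9−11)≡18=s; g(6)→17·(6−11)≡19=t; v(21)→17·(21−11)≡14=o; v(21)→17·(21−11)≡14=o; e(4)→17·(4−11)≡11=l (all mod 26).

stool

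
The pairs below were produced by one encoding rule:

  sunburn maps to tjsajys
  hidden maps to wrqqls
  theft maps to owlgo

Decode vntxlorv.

cosmetic

s(18)→t(19) and u(20)→j(9) fit y≡21x+5 (mod 26); the inverse of 21 mod 26 is 5. Each letter's alphabet position (a=0..z=25) is mapped through 21·x+5 mod 26 — an affine cipher.
Decoding vntxlorv: v(21)→5·(21−5)≡2=c; n(13)→5·(13−5)≡14=o; t(19)→5·(19−5)≡18=s; x(23)→5·(23−5)≡12=m; l(11)→5·(11−5)≡4=e; o(14)→5·(14−5)≡19=t; r(17)→5·(17−5)≡8=i; v(21)→5·(21−5)≡2=c (all mod 26).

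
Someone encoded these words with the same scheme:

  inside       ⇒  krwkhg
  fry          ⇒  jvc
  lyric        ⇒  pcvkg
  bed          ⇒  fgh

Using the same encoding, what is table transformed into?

xcfpg

The shift depends on letter class: consonant n→r is +4, but vowel i→k is +2. The rule splits by letter class: vowels +2, consonants +4.
For table: t(cons)+4=x, a(vowel)+2=c, b(cons)+4=f, l(cons)+4=p, e(vowel)+2=g.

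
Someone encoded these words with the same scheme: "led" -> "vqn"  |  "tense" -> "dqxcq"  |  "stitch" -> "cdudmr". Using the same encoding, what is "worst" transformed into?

The shift depends on letter class: consonant l→v is +10, but vowel e→q is +12. Vowels shift forward by 12 and consonants shift forward by 10.
For worst: w(cons)+10=g, o(vowel)+12=a, r(cons)+10=b, s(cons)+10=c, t(cons)+10=d.

gabcd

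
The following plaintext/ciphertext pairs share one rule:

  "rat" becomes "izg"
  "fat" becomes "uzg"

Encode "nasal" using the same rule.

mzhzo

Each pair mirrors across the alphabet (r↔i, a↔z, t↔g): positions sum to 25. This is the alphabet-reversal cipher (Atbash): a becomes z, b becomes y, etc.
Applying it to nasal: n↔m, a↔z, s↔h, a↔z, l↔o.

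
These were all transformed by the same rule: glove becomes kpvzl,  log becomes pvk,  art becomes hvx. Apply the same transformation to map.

qht

The shift depends on letter class: consonant g→k is +4, but vowel o→v is +7. Two shifts are in play — +7 for a/e/i/o/u, +4 for every other letter.
On map: m(cons)+4=q, a(vowel)+7=h, p(cons)+4=t.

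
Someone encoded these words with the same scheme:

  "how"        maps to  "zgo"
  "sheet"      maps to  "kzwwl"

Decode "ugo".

Compare letters: h→z is +18, o→g is +18, w→o is +18 — a constant shift. This is a Caesar cipher with shift 18.
Reversing it on ugo: u−18=c, g−18=o, o−18=w.

cow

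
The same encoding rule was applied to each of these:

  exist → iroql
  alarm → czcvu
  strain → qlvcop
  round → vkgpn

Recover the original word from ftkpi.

e(4)→i(8) and x(23)→r(17) fit y≡21x+2 (mod 26); the inverse of 21 mod 26 is 5. Treating letters as 0–25, the rule is x ↦ 21x + 2 (mod 26).
Undoing it on ftkpi: f(5)→5·(5−2)≡15=p; t(19)→5·(19−2)≡7=h; k(10)→5·(10−2)≡14=o; p(15)→5·(15−2)≡13=n; i(8)→5·(8−2)≡4=e (all mod 26).

phone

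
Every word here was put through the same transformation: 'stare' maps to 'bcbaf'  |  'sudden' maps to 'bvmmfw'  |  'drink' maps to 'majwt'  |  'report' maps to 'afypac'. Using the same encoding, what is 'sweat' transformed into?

Vowels shift forward by 1 and consonants shift forward by 9.
For sweat: s(cons)+9=b, w(cons)+9=f, e(vowel)+1=f, a(vowel)+1=b, t(cons)+9=c.

bffbc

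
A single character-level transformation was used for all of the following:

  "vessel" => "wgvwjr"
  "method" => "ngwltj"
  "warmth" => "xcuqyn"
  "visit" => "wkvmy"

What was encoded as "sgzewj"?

reward

In vessel: v→w is +1, e→g is +2, s→v is +3, s→w is +4 — the shift increases by 1 each position. Each letter shifts forward by (position + 1), i.e. 1, 2, 3, … — the shift grows by one for each successive letter.
Undoing it on sgzewj: s−1=r, g−2=e, z−3=w, e−4=a, w−5=r, j−6=d.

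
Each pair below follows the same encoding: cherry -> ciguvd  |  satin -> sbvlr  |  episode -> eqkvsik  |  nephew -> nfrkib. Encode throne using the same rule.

In cherry: c→c is +0, h→i is +1, e→g is +2, r→u is +3 — the shift increases by 1 each position. The shift increases by 1 at each position, starting from +0: 0, 1, 2, ….
On throne: t+0=t, h+1=i, r+2=t, o+3=r, n+4=r, e+5=j.

titrrj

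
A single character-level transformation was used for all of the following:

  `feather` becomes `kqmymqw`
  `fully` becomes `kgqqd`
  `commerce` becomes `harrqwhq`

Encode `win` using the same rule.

bus

Vowels shift forward by 12 and consonants shift forward by 5.
Applying it to win: w(cons)+5=b, i(vowel)+12=u, n(cons)+5=s.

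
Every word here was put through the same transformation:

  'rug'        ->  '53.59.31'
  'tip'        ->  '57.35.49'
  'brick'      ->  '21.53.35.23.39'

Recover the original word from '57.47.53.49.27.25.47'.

r(#18)→53 and u(#21)→59: differences scale by 2, so n = 2·pos + 17. The formula is n = 2×(alphabet index, a=1) + 17.
Undoing it on 57.47.53.49.27.25.47: 57→(57−17)÷2=20=t, 47→(47−17)÷2=15=o, 53→(53−17)÷2=18=r, 49→(49−17)÷2=16=p, 27→(27−17)÷2=5=e, 25→(25−17)÷2=4=d, 47→(47−17)÷2=15=o.

torpedo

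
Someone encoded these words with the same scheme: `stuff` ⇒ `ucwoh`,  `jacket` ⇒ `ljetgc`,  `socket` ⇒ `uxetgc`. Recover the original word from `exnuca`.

Shifts by position in stuff: pos 0: s→u (+2), pos 1: t→c (+9), pos 2: u→w (+2), pos 3: f→o (+9) — repeating every 2. A repeating key of period 2 is used — shifts +2, +9 over and over.
Decoding exnuca: e−2=c, x−9=o, n−2=l, u−9=l, c−2=a, a−9=r.

collar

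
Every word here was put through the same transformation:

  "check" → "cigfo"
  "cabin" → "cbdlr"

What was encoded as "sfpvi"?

In check: c→c is +0, h→i is +1, e→g is +2, c→f is +3 — the shift increases by 1 each position. Letter i (0-indexed) is shifted by i+0, so successive shifts are 0, 1, 2, ….
Decoding sfpvi: s−0=s, f−1=e, p−2=n, v−3=s, i−4=e.

sense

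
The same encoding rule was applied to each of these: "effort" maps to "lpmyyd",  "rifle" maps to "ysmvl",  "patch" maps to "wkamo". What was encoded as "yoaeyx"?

return

Shifts by position in effort: pos 0: e→l (+7), pos 1: f→p (+10), pos 2: f→m (+7), pos 3: o→y (+10) — repeating every 2. It's a Vigenère-style cipher with numeric key [7,10]: position i shifts by key[i mod 2].
Reversing it on yoaeyx: y−7=r, o−10=e, a−7=t, e−10=u, y−7=r, x−10=n.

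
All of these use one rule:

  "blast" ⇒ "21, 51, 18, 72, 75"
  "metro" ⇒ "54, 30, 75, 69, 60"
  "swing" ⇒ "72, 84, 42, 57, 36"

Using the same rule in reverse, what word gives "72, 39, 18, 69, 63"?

b(#2)→21 and l(#12)→51: differences scale by 3, so n = 3·pos + 15. Each letter becomes 3×(its alphabet position, a=1..z=26) + 15.
Decoding 72, 39, 18, 69, 63: 72→(72−15)÷3=19=s, 39→(39−15)÷3=8=h, 18→(18−15)÷3=1=a, 69→(69−15)÷3=18=r, 63→(63−15)÷3=16=p.

sharp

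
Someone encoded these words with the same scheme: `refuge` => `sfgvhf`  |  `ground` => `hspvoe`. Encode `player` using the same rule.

qmbzfs

Each letter is shifted forward by 1 in the alphabet (a Caesar shift of +1).
Applying it to player: p+1=q, l+1=m, a+1=b, y+1=z, e+1=f, r+1=s.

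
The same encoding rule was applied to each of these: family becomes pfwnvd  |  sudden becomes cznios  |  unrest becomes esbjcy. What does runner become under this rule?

It's a Vigenère-style cipher with numeric key [10,5]: position i shifts by key[i mod 2].
On runner: r+10=b, u+5=z, n+10=x, n+5=s, e+10=o, r+5=w.

bzxsow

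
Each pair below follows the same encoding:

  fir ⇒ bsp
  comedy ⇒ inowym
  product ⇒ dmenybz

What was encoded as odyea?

quote

Read the word backwards and shift each letter +10.
Reversing it on odyea: shift back: o−10=e, d−10=t, y−10=o, e−10=u, a−10=q → etouq; then reverse → quote.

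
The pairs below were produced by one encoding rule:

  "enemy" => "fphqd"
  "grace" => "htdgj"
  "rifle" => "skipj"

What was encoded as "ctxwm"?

Letter i (0-indexed) is shifted by i+1, so successive shifts are 1, 2, 3, ….
Undoing it on ctxwm: c−1=b, t−2=r, x−3=u, w−4=s, m−5=h.

brush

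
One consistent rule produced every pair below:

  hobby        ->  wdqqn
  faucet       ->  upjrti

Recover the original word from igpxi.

trait

Compare letters: h→w is +15, o→d is +15, b→q is +15 — a constant shift. Every letter moves 15 places later in the alphabet, wrapping around z→a.
Reversing it on igpxi: i−15=t, g−15=r, p−15=a, x−15=i, i−15=t.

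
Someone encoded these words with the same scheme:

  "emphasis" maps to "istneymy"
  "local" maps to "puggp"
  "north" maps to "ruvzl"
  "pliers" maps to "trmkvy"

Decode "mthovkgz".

Shifts by position in emphasis: pos 0: e→i (+4), pos 1: m→s (+6), pos 2: p→t (+4), pos 3: h→n (+6) — repeating every 2. A repeating key of period 2 is used — shifts +4, +6 over and over.
Reversing it on mthovkgz: m−4=i, t−6=n, h−4=d, o−6=i, v−4=r, k−6=e, g−4=c, z−6=t.

indirect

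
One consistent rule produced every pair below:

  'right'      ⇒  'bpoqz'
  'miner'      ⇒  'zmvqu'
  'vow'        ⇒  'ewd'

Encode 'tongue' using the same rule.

The word is reversed, then every letter is shifted forward by 8.
Applying it to tongue: reverse → eugnot; then shift: e+8=m, u+8=c, g+8=o, n+8=v, o+8=w, t+8=b.

mcovwb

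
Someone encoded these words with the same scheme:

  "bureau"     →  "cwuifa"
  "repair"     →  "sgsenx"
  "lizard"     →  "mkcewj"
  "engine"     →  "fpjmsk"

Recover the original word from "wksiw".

viper

In bureau: b→c is +1, u→w is +2, r→u is +3, e→i is +4 — the shift increases by 1 each position. Letter i (0-indexed) is shifted by i+1, so successive shifts are 1, 2, 3, ….
Undoing it on wksiw: w−1=v, k−2=i, s−3=p, i−4=e, w−5=r.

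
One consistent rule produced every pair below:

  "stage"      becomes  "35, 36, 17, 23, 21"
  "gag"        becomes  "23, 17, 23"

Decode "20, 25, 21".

s is letter #19 and maps to 35: an offset of 16. Letters become their 1-based position plus 16 (so a→17, b→18, …).
Reversing it on 20, 25, 21: 20→(20−16)÷1=4=d, 25→(25−16)÷1=9=i, 21→(21−16)÷1=5=e.

die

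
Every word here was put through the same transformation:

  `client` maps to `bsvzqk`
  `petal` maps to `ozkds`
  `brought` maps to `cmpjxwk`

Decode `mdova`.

Treating letters as 0–25, the rule is x ↦ 25x + 3 (mod 26).
Reversing it on mdova: m(12)→25·(12−3)≡17=r; d(3)→25·(3−3)≡0=a; o(14)→25·(14−3)≡15=p; v(21)→25·(21−3)≡8=i; a(0)→25·(0−3)≡3=d (all mod 26).

rapid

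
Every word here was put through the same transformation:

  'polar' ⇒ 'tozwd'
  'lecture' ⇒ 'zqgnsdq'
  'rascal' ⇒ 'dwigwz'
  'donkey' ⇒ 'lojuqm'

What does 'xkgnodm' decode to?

p(15)→t(19) and o(14)→o(14) fit y≡5x+22 (mod 26); the inverse of 5 mod 26 is 21. This is an affine cipher: with a=0,…,z=25, each position x becomes (5x+22) mod 26.
Reversing it on xkgnodm: x(23)→21·(23−22)≡21=v; k(10)→21·(10−22)≡8=i; g(6)→21·(6−22)≡2=c; n(13)→21·(13−22)≡19=t; o(14)→21·(14−22)≡14=o; d(3)→21·(3−22)≡17=r; m(12)→21·(12−22)≡24=y (all mod 26).

victory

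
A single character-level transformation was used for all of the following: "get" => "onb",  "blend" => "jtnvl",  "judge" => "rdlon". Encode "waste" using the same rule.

Two shifts are in play — +9 for a/e/i/o/u, +8 for every other letter.
On waste: w(cons)+8=e, a(vowel)+9=j, s(cons)+8=a, t(cons)+8=b, e(vowel)+9=n.

ejabn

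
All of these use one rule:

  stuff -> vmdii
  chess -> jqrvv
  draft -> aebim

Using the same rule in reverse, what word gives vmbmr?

s(18)→v(21) and t(19)→m(12) fit y≡17x+1 (mod 26); the inverse of 17 mod 26 is 23. Each letter's alphabet position (a=0..z=25) is mapped through 17·x+1 mod 26 — an affine cipher.
Undoing it on vmbmr: v(21)→23·(21−1)≡18=s; m(12)→23·(12−1)≡19=t; b(1)→23·(1−1)≡0=a; m(12)→23·(12−1)≡19=t; r(17)→23·(17−1)≡4=e (all mod 26).

state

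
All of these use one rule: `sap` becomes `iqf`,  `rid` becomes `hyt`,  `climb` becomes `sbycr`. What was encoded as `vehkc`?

forum

Compare letters: s→i is +16, a→q is +16, p→f is +16 — a constant shift. This is a Caesar cipher with shift 16.
Decoding vehkc: v−16=f, e−16=o, h−16=r, k−16=u, c−16=m.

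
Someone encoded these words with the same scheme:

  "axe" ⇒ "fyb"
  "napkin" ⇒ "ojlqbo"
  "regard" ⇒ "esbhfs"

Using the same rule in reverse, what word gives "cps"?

rob

The output letters match the input read backwards, each shifted +1: axe reversed is exa. Read the word backwards and shift each letter +1.
Decoding cps: shift back: c−1=b, p−1=o, s−1=r → bor; then reverse → rob.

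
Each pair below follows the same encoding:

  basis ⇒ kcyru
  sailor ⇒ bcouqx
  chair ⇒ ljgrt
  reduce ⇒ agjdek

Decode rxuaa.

ivory

The shifts repeat in a cycle of length 3: positions 0,1,… shift by +9, +2, +6, then the pattern repeats.
Undoing it on rxuaa: r−9=i, x−2=v, u−6=o, a−9=r, a−2=y.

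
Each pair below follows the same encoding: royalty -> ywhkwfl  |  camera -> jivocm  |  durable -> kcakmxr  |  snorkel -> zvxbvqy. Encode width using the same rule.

dqmds

In royalty: r→y is +7, o→w is +8, y→h is +9, a→k is +10 — the shift increases by 1 each position. Letter i (0-indexed) is shifted by i+7, so successive shifts are 7, 8, 9, ….
For width: w+7=d, i+8=q, d+9=m, t+10=d, h+11=s.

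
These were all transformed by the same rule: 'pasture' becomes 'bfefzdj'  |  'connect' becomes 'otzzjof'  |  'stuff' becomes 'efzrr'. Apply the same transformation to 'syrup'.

ekdzb

Vowels shift forward by 5 and consonants shift forward by 12.
For syrup: s(cons)+12=e, y(cons)+12=k, r(cons)+12=d, u(vowel)+5=z, p(cons)+12=b.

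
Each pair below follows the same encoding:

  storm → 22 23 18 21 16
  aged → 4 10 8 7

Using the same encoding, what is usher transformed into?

s is letter #19 and maps to 22: an offset of 3. Each letter is replaced by its alphabet position (a=1..z=26) + 3.
On usher: u=21→24, s=19→22, h=8→11, e=5→8, r=18→21.

24 22 11 8 21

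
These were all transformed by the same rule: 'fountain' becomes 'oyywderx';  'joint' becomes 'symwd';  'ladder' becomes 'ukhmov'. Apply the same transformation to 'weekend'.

foitorm

A repeating key of period 3 is used — shifts +9, +10, +4 over and over.
For weekend: w+9=f, e+10=o, e+4=i, k+9=t, e+10=o, n+4=r, d+9=m.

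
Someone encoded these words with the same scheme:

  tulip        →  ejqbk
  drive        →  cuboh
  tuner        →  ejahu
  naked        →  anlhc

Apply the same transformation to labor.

t(19)→e(4) and u(20)→j(9) fit y≡5x+13 (mod 26); the inverse of 5 mod 26 is 21. Each letter's alphabet position (a=0..z=25) is mapped through 5·x+13 mod 26 — an affine cipher.
Applying it to labor: l(11)→5·11+13≡16=q; a(0)→5·0+13≡13=n; b(1)→5·1+13≡18=s; o(14)→5·14+13≡5=f; r(17)→5·17+13≡20=u (all mod 26).

qnsfu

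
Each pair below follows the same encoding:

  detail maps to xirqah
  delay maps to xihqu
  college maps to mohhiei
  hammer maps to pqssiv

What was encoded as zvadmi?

d(3)→x(23) and e(4)→i(8) fit y≡11x+16 (mod 26); the inverse of 11 mod 26 is 19. Treating letters as 0–25, the rule is x ↦ 11x + 16 (mod 26).
Decoding zvadmi: z(25)→19·(25−16)≡15=p; v(21)→19·(21−16)≡17=r; a(0)→19·(0−16)≡8=i; d(3)→19·(3−16)≡13=n; m(12)→19·(12−16)≡2=c; i(8)→19·(8−16)≡4=e (all mod 26).

prince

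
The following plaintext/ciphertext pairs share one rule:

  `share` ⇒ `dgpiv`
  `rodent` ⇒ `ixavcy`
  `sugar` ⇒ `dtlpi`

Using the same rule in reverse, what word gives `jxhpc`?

woman

s(18)→d(3) and h(7)→g(6) fit y≡21x+15 (mod 26); the inverse of 21 mod 26 is 5. This is an affine cipher: with a=0,…,z=25, each position x becomes (21x+15) mod 26.
Undoing it on jxhpc: j(9)→5·(9−15)≡22=w; x(23)→5·(23−15)≡14=o; h(7)→5·(7−15)≡12=m; p(15)→5·(15−15)≡0=a; c(2)→5·(2−15)≡13=n (all mod 26).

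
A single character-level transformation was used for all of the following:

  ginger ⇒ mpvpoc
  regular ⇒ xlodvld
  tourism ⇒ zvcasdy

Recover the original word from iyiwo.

In ginger: g→m is +6, i→p is +7, n→v is +8, g→p is +9 — the shift increases by 1 each position. Each letter shifts forward by (position + 6), i.e. 6, 7, 8, … — the shift grows by one for each successive letter.
Undoing it on iyiwo: i−6=c, y−7=r, i−8=a, w−9=n, o−10=e.

crane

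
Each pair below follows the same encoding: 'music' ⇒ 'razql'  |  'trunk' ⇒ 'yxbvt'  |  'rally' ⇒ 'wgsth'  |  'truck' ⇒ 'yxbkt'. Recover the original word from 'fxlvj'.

arena

In music: m→r is +5, u→a is +6, s→z is +7, i→q is +8 — the shift increases by 1 each position. Each letter shifts forward by (position + 5), i.e. 5, 6, 7, … — the shift grows by one for each successive letter.
Decoding fxlvj: f−5=a, x−6=r, l−7=e, v−8=n, j−9=a.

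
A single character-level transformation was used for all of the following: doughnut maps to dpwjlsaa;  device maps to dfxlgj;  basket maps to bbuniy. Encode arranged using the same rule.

astdrlkk

In doughnut: d→d is +0, o→p is +1, u→w is +2, g→j is +3 — the shift increases by 1 each position. Letter i (0-indexed) is shifted by i+0, so successive shifts are 0, 1, 2, ….
On arranged: a+0=a, r+1=s, r+2=t, a+3=d, n+4=r, g+5=l, e+6=k, d+7=k.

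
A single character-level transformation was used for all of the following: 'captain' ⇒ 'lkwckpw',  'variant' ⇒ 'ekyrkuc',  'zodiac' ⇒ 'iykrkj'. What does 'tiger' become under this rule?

csnnb

Shifts by position in captain: pos 0: c→l (+9), pos 1: a→k (+10), pos 2: p→w (+7), pos 3: t→c (+9), pos 4: a→k (+10), pos 5: i→p (+7) — repeating every 3. It's a Vigenère-style cipher with numeric key [9,10,7]: position i shifts by key[i mod 3].
Applying it to tiger: t+9=c, i+10=s, g+7=n, e+9=n, r+10=b.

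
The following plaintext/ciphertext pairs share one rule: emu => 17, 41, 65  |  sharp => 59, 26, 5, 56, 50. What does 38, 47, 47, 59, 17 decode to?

The formula is n = 3×(alphabet index, a=1) + 2.
Decoding 38, 47, 47, 59, 17: 38→(38−2)÷3=12=l, 47→(47−2)÷3=15=o, 47→(47−2)÷3=15=o, 59→(59−2)÷3=19=s, 17→(17−2)÷3=5=e.

loose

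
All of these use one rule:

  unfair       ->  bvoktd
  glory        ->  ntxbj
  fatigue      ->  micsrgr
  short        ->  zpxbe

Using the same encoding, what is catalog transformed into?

In unfair: u→b is +7, n→v is +8, f→o is +9, a→k is +10 — the shift increases by 1 each position. Each letter shifts forward by (position + 7), i.e. 7, 8, 9, … — the shift grows by one for each successive letter.
Applying it to catalog: c+7=j, a+8=i, t+9=c, a+10=k, l+11=w, o+12=a, g+13=t.

jickwat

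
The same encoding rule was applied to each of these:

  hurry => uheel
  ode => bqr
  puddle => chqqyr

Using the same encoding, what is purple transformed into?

Every letter moves 13 places later in the alphabet, wrapping around z→a.
Applying it to purple: p+13=c, u+13=h, r+13=e, p+13=c, l+13=y, e+13=r.

checyr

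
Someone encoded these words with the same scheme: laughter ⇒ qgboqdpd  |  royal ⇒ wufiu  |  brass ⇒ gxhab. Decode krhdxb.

In laughter: l→q is +5, a→g is +6, u→b is +7, g→o is +8 — the shift increases by 1 each position. The shift increases by 1 at each position, starting from +5: 5, 6, 7, ….
Undoing it on krhdxb: k−5=f, r−6=l, h−7=a, d−8=v, x−9=o, b−10=r.

flavor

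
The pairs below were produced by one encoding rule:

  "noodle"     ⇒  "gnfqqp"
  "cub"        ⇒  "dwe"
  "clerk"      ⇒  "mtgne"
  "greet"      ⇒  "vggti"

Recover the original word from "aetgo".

mercy

The output letters match the input read backwards, each shifted +2: noodle reversed is eldoon. The word is reversed, then every letter is shifted forward by 2.
Decoding aetgo: shift back: a−2=y, e−2=c, t−2=r, g−2=e, o−2=m → ycrem; then reverse → mercy.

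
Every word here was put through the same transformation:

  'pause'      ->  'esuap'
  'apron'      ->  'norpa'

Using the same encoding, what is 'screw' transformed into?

The output letters match the input read backwards: pause reversed is esuap. The word is simply reversed.
On screw: reverse → wercs.

wercs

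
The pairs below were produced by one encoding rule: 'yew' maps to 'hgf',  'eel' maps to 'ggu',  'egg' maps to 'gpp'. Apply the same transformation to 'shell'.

bqguu

The shift depends on letter class: consonant y→h is +9, but vowel e→g is +2. Two shifts are in play — +2 for a/e/i/o/u, +9 for every other letter.
For shell: s(cons)+9=b, h(cons)+9=q, e(vowel)+2=g, l(cons)+9=u, l(cons)+9=u.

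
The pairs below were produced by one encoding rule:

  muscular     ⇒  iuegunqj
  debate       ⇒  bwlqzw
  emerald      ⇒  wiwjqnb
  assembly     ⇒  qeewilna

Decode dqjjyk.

narrow

m(12)→i(8) and u(20)→u(20) fit y≡21x+16 (mod 26); the inverse of 21 mod 26 is 5. This is an affine cipher: with a=0,…,z=25, each position x becomes (21x+16) mod 26.
Reversing it on dqjjyk: d(3)→5·(3−16)≡13=n; q(16)→5·(16−16)≡0=a; j(9)→5·(9−16)≡17=r; j(9)→5·(9−16)≡17=r; y(24)→5·(24−16)≡14=o; k(10)→5·(10−16)≡22=w (all mod 26).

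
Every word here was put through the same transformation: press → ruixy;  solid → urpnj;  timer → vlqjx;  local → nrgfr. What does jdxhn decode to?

In press: p→r is +2, r→u is +3, e→i is +4, s→x is +5 — the shift increases by 1 each position. The shift increases by 1 at each position, starting from +2: 2, 3, 4, ….
Reversing it on jdxhn: j−2=h, d−3=a, x−4=t, h−5=c, n−6=h.

hatch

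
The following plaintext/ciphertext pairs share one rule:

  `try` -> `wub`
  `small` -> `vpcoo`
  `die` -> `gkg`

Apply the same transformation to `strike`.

vwukng

The rule splits by letter class: vowels +2, consonants +3.
Applying it to strike: s(cons)+3=v, t(cons)+3=w, r(cons)+3=u, i(vowel)+2=k, k(cons)+3=n, e(vowel)+2=g.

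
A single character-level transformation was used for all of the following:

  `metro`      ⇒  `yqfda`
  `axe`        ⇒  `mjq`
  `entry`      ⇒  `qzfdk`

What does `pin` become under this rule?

buz

Compare letters: m→y is +12, e→q is +12, t→f is +12 — a constant shift. It's a constant shift of +12 (ROT12).
Applying it to pin: p+12=b, i+12=u, n+12=z.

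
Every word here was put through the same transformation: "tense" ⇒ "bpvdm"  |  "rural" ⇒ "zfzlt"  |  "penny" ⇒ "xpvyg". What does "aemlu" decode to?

steam

Shifts by position in tense: pos 0: t→b (+8), pos 1: e→p (+11), pos 2: n→v (+8), pos 3: s→d (+11) — repeating every 2. It's a Vigenère-style cipher with numeric key [8,11]: position i shifts by key[i mod 2].
Reversing it on aemlu: a−8=s, e−11=t, m−8=e, l−11=a, u−8=m.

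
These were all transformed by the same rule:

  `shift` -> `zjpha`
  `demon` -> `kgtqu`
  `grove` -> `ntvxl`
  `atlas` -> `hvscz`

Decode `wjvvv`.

Shifts by position in shift: pos 0: s→z (+7), pos 1: h→j (+2), pos 2: i→p (+7), pos 3: f→h (+2) — repeating every 2. The shifts repeat in a cycle of length 2: positions 0,1,… shift by +7, +2, then the pattern repeats.
Decoding wjvvv: w−7=p, j−2=h, v−7=o, v−2=t, v−7=o.

photo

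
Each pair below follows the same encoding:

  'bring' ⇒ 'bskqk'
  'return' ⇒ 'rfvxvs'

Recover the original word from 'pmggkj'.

In bring: b→b is +0, r→s is +1, i→k is +2, n→q is +3 — the shift increases by 1 each position. Each letter shifts forward by its position index (0, 1, 2, …) — the shift grows by one for each successive letter.
Undoing it on pmggkj: p−0=p, m−1=l, g−2=e, g−3=d, k−4=g, j−5=e.

pledge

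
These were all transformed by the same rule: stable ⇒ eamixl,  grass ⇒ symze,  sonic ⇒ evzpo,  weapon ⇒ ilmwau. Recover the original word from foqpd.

their

A repeating key of period 2 is used — shifts +12, +7 over and over.
Reversing it on foqpd: f−12=t, o−7=h, q−12=e, p−7=i, d−12=r.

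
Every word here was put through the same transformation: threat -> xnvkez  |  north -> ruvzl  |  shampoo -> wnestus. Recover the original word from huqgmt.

domain

Shifts by position in threat: pos 0: t→x (+4), pos 1: h→n (+6), pos 2: r→v (+4), pos 3: e→k (+6) — repeating every 2. It's a Vigenère-style cipher with numeric key [4,6]: position i shifts by key[i mod 2].
Decoding huqgmt: h−4=d, u−6=o, q−4=m, g−6=a, m−4=i, t−6=n.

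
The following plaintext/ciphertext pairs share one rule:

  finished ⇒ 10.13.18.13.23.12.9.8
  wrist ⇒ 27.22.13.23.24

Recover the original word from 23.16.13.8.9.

slide

f is letter #6 and maps to 10: an offset of 4. Each letter is replaced by its alphabet position (a=1..z=26) + 4.
Reversing it on 23.16.13.8.9: 23→(23−4)÷1=19=s, 16→(16−4)÷1=12=l, 13→(13−4)÷1=9=i, 8→(8−4)÷1=4=d, 9→(9−4)÷1=5=e.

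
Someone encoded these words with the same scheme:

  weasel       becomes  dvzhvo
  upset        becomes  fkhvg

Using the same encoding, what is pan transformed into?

kzm

Each pair mirrors across the alphabet (w↔d, e↔v, a↔z): positions sum to 25. This is the alphabet-reversal cipher (Atbash): a becomes z, b becomes y, etc.
On pan: p↔k, a↔z, n↔m.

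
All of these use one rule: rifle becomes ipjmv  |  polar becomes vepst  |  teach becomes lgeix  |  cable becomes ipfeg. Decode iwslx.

those

The output letters match the input read backwards, each shifted +4: rifle reversed is elfir. The word is reversed, then every letter is shifted forward by 4.
Decoding iwslx: shift back: i−4=e, w−4=s, s−4=o, l−4=h, x−4=t → esoht; then reverse → those.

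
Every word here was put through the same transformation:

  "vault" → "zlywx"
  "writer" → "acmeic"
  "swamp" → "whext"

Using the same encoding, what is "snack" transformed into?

wyeno

Shifts by position in vault: pos 0: v→z (+4), pos 1: a→l (+11), pos 2: u→y (+4), pos 3: l→w (+11) — repeating every 2. A repeating key of period 2 is used — shifts +4, +11 over and over.
On snack: s+4=w, n+11=y, a+4=e, c+11=n, k+4=o.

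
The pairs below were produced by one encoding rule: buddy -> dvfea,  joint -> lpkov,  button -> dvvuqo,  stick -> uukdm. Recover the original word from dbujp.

Shifts by position in buddy: pos 0: b→d (+2), pos 1: u→v (+1), pos 2: d→f (+2), pos 3: d→e (+1) — repeating every 2. The shifts repeat in a cycle of length 2: positions 0,1,… shift by +2, +1, then the pattern repeats.
Undoing it on dbujp: d−2=b, b−1=a, u−2=s, j−1=i, p−2=n.

basin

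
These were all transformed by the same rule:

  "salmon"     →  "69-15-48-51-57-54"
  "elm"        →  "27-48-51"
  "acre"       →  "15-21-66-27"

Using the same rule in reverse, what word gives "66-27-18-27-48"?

With a=1..z=26, the number is 3·pos + 12.
Decoding 66-27-18-27-48: 66→(66−12)÷3=18=r, 27→(27−12)÷3=5=e, 18→(18−12)÷3=2=b, 27→(27−12)÷3=5=e, 48→(48−12)÷3=12=l.

rebel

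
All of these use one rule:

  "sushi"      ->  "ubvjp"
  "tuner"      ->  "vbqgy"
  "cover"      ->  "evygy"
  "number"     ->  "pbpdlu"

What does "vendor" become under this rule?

xlqfvu

It's a Vigenère-style cipher with numeric key [2,7,3]: position i shifts by key[i mod 3].
For vendor: v+2=x, e+7=l, n+3=q, d+2=f, o+7=v, r+3=u.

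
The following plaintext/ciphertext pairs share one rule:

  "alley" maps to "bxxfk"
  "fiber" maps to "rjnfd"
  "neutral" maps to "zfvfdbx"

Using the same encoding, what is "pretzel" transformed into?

The shift depends on letter class: consonant l→x is +12, but vowel a→b is +1. Two shifts are in play — +1 for a/e/i/o/u, +12 for every other letter.
On pretzel: p(cons)+12=b, r(cons)+12=d, e(vowel)+1=f, t(cons)+12=f, z(cons)+12=l, e(vowel)+1=f, l(cons)+12=x.

bdfflfx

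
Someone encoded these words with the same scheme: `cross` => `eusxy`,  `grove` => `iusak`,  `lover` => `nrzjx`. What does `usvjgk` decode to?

spread

In cross: c→e is +2, r→u is +3, o→s is +4, s→x is +5 — the shift increases by 1 each position. The shift increases by 1 at each position, starting from +2: 2, 3, 4, ….
Reversing it on usvjgk: u−2=s, s−3=p, v−4=r, j−5=e, g−6=a, k−7=d.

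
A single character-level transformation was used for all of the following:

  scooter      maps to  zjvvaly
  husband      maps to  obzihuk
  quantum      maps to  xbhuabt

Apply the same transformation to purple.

Compare letters: s→z is +7, c→j is +7, o→v is +7 — a constant shift. Each letter is shifted forward by 7 in the alphabet (a Caesar shift of +7).
On purple: p+7=w, u+7=b, r+7=y, p+7=w, l+7=s, e+7=l.

wbywsl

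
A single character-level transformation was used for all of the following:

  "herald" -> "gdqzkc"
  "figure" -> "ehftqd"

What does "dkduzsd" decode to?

elevate

Compare letters: h→g is +25, e→d is +25, r→q is +25 — a constant shift. This is a Caesar cipher with shift 25.
Undoing it on dkduzsd: d−25=e, k−25=l, d−25=e, u−25=v, z−25=a, s−25=t, d−25=e.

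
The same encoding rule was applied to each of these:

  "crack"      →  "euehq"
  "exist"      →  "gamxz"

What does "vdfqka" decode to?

In crack: c→e is +2, r→u is +3, a→e is +4, c→h is +5 — the shift increases by 1 each position. The shift increases by 1 at each position, starting from +2: 2, 3, 4, ….
Undoing it on vdfqka: v−2=t, d−3=a, f−4=b, q−5=l, k−6=e, a−7=t.

tablet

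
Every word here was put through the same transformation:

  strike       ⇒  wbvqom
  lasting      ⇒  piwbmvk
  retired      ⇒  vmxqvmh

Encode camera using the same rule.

giqmvi

Shifts by position in strike: pos 0: s→w (+4), pos 1: t→b (+8), pos 2: r→v (+4), pos 3: i→q (+8) — repeating every 2. The shifts repeat in a cycle of length 2: positions 0,1,… shift by +4, +8, then the pattern repeats.
For camera: c+4=g, a+8=i, m+4=q, e+8=m, r+4=v, a+8=i.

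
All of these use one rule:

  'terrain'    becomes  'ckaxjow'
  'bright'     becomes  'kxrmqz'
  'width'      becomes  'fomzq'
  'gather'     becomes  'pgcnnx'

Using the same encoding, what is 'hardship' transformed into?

qgajbnrv

Shifts by position in terrain: pos 0: t→c (+9), pos 1: e→k (+6), pos 2: r→a (+9), pos 3: r→x (+6) — repeating every 2. A repeating key of period 2 is used — shifts +9, +6 over and over.
Applying it to hardship: h+9=q, a+6=g, r+9=a, d+6=j, s+9=b, h+6=n, i+9=r, p+6=v.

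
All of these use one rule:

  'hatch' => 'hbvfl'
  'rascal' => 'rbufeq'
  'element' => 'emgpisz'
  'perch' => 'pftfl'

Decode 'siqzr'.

shown

In hatch: h→h is +0, a→b is +1, t→v is +2, c→f is +3 — the shift increases by 1 each position. Letter i (0-indexed) is shifted by i+0, so successive shifts are 0, 1, 2, ….
Decoding siqzr: s−0=s, i−1=h, q−2=o, z−3=w, r−4=n.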